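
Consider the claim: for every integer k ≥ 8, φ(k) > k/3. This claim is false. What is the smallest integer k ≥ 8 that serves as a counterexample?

For k = 8, 9, 10, 11 the conclusion holds.
k = 12: φ(12) = 4 and 12/3 = 4, so φ(12) ≤ 12/3.
Hence k = 12 is a counterexample.

k = 12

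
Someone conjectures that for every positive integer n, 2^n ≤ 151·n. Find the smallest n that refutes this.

We need the least positive integer n for which 2^n > 151·n.
The first 10 eligible values, up to n = 10, all satisfy the conclusion.
n = 11: 2^n = 2048 and 151·n = 1661, so 2048 > 1661.
Thus n = 11 disproves the claim, and no smaller n works.

n = 11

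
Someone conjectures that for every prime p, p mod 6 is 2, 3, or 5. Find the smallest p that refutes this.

We need the least prime p for which the claim fails.
For p = 2, 3, 5 the conclusion holds.
p = 7: 7 mod 6 = 1 — not in {2, 3, 5}.

p = 7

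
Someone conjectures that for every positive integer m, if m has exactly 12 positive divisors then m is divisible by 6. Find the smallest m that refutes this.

m = 140

Check each positive integer m in order until m has exactly 12 positive divisors but m is not divisible by 6.
The first 8 eligible values, up to m = 132, all satisfy the conclusion.
m = 140: τ(140) = 12; 140 mod 6 = 2.
So m = 140 is the smallest counterexample.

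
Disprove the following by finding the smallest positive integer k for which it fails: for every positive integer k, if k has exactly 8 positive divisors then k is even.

k = 105

We need the least positive integer k for which k has exactly 8 positive divisors but k is odd.
For k = 24, 30, 40, 42, …, 88, 102, 104 the conclusion holds.
k = 105: divisors of 105: 1, 3, 5, 7, 15, 21, 35, 105; 105 is odd.
So k = 105 is the smallest counterexample.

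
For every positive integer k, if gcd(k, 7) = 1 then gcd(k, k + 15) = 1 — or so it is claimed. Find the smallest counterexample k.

Check each positive integer k in order until gcd(k, 7) = 1 but gcd(k, k + 15) > 1.
k = 1: gcd(1, 16) = 1.
k = 2: gcd(2, 17) = 1.
k = 3: gcd(3, 18) = 3.
So k = 3 is the smallest counterexample.

k = 3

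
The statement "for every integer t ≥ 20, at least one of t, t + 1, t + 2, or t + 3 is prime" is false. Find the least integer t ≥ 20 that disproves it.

Check each integer t ≥ 20 in order until t, t + 1, t + 2, t + 3 are all composite.
t = 20: 23 is prime.
t = 21: 23 is prime.
t = 22: 23 is prime.
t = 23: 23 is prime.
t = 24: 24 = 2 × 12; 25 = 5 × 5; 26 = 2 × 13; 27 = 3 × 9 — all composite.
So t = 24 is the smallest counterexample.

t = 24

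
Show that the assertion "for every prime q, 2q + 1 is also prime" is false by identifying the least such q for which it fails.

q = 7

We need the least prime q for which 2q + 1 is not prime.
For q = 2, 3, 5 the conclusion holds.
q = 7: 2q + 1 = 15 = 3 × 5, not prime.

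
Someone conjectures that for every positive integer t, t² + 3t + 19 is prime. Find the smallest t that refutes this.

t = 15

For t = 1, 2, 3, 4, …, 12, 13, 14 the conclusion holds.
t = 15: t² + 3t + 19 = 289 = 17 × 17, composite.
Hence t = 15 is a counterexample.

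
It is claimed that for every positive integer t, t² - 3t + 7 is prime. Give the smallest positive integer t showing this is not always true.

t = 6

Check each positive integer t in order until t² - 3t + 7 is not prime.
The first 5 eligible values, up to t = 5, all satisfy the conclusion.
t = 6: t² - 3t + 7 = 25 = 5 × 5, composite.
Thus t = 6 disproves the claim, and no smaller t works.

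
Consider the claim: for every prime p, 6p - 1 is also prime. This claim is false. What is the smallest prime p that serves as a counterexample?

Check each prime p in order until 6p - 1 is not prime.
p = 2: 6p - 1 = 11, prime.
p = 3: 6p - 1 = 17, prime.
p = 5: 6p - 1 = 29, prime.
p = 7: 6p - 1 = 41, prime.
p = 11: 6p - 1 = 65 = 5 × 13, not prime.

p = 11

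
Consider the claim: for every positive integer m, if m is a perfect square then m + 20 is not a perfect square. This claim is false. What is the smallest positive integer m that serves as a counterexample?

Check each positive integer m in order until m is a perfect square but m + 20 is a perfect square.
For m = 1, 4, 9 the conclusion holds.
m = 16: 16 = 4² and 16 + 20 = 36 = 6².
So m = 16 is the smallest counterexample.

m = 16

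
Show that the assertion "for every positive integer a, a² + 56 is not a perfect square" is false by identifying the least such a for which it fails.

We need the least positive integer a for which a² + 56 is a perfect square.
a = 1: 1² + 56 = 57, not a perfect square.
a = 2: 2² + 56 = 60, not a perfect square.
a = 3: 3² + 56 = 65, not a perfect square.
a = 4: 4² + 56 = 72, not a perfect square.
a = 5: 5² + 56 = 81 = 9², a perfect square.
Hence a = 5 is a counterexample.

a = 5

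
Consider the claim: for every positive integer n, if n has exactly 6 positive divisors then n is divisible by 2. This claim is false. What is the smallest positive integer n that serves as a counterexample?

We need the least positive integer n for which n has exactly 6 positive divisors but n is not divisible by 2.
For n = 12, 18, 20, 28, 32, 44 the conclusion holds.
n = 45: τ(45) = 6; 45 mod 2 = 1.

n = 45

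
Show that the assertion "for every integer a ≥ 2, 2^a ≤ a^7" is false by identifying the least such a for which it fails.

a = 37

We need the least integer a ≥ 2 for which 2^a > a^7.
For a = 2, 3, 4, 5, …, 34, 35, 36 the conclusion holds.
a = 37: 2^a = 137438953472 and a^7 = 94931877133, so 137438953472 > 94931877133.
So a = 37 is the smallest counterexample.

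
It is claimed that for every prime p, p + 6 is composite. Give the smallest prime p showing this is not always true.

p = 5

We need the least prime p for which p + 6 is prime.
For p = 2, 3 the conclusion holds.
p = 5: p + 6 = 11, prime — not composite.
So p = 5 is the smallest counterexample.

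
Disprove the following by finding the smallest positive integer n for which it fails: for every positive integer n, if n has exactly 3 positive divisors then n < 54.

n = 121

The first 4 eligible values, up to n = 49, all satisfy the conclusion.
n = 121: τ(121) = 3; 121 ≥ 54.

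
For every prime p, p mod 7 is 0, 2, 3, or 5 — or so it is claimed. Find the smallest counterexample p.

Check each prime p in order until the claim fails.
For p = 2, 3, 5, 7 the conclusion holds.
p = 11: 11 mod 7 = 4 — not in {0, 2, 3, 5}.
So p = 11 is the smallest counterexample.

p = 11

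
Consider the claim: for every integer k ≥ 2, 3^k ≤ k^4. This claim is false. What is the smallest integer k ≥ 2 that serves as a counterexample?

k = 8

Check each integer k ≥ 2 in order until 3^k > k^4.
k = 2: 3^k = 9 and k^4 = 16, so 9 ≤ 16.
k = 3: 3^k = 27 and k^4 = 81, so 27 ≤ 81.
k = 4: 3^k = 81 and k^4 = 256, so 81 ≤ 256.
k = 5: 3^k = 243 and k^4 = 625, so 243 ≤ 625.
k = 6: 3^k = 729 and k^4 = 1296, so 729 ≤ 1296.
k = 7: 3^k = 2187 and k^4 = 2401, so 2187 ≤ 2401.
k = 8: 3^k = 6561 and k^4 = 4096, so 6561 > 4096.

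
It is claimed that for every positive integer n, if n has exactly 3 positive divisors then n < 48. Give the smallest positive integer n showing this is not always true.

n = 49

For n = 4, 9, 25 the conclusion holds.
n = 49: τ(49) = 3; 49 ≥ 48.
Hence n = 49 is a counterexample.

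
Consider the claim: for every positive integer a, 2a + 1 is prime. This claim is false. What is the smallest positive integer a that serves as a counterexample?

Check each positive integer a in order until 2a + 1 is not prime.
a = 1: 2a + 1 = 3, prime.
a = 2: 2a + 1 = 5, prime.
a = 3: 2a + 1 = 7, prime.
a = 4: 2a + 1 = 9 = 3 × 3, composite.
Thus a = 4 disproves the claim, and no smaller a works.

a = 4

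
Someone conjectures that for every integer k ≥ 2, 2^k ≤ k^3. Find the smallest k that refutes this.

k = 10

For k = 2, 3, 4, 5, 6, 7, 8, 9 the conclusion holds.
k = 10: 2^k = 1024 and k^3 = 1000, so 1024 > 1000.
Hence k = 10 is a counterexample.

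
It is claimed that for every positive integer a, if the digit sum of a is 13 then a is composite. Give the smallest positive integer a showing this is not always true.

a = 67

A counterexample is any positive integer a such that the digit sum of a is 13 but a is prime; we check each in order.
For a = 49, 58 the conclusion holds.
a = 67: digit sum 13; 67 is prime, not composite.
Thus a = 67 disproves the claim, and no smaller a works.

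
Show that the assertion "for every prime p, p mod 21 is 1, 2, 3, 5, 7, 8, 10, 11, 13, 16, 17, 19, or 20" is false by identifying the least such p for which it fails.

p = 67

For p = 2, 3, 5, 7, …, 53, 59, 61 the conclusion holds.
p = 67: 67 mod 21 = 4 — not in {1, 2, 3, 5, 7, 8, 10, 11, 13, 16, 17, 19, 20}.
So p = 67 is the smallest counterexample.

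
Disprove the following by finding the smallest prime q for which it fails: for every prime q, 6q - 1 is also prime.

The first 4 eligible values, up to q = 7, all satisfy the conclusion.
q = 11: 6q - 1 = 65 = 5 × 13, not prime.

q = 11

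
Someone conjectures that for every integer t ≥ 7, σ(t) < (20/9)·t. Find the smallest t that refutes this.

t = 12

We need the least integer t ≥ 7 for which the claim fails.
For t = 7, 8, 9, 10, 11 the conclusion holds.
t = 12: σ(12) = 28; 28 ≥ 80/3.
Thus t = 12 disproves the claim, and no smaller t works.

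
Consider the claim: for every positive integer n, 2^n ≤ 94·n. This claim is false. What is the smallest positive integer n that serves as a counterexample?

Check each positive integer n in order until 2^n > 94·n.
For n = 1, 2, 3, 4, 5, 6, 7, 8, 9 the conclusion holds.
n = 10: 2^n = 1024 and 94·n = 940, so 1024 > 940.

n = 10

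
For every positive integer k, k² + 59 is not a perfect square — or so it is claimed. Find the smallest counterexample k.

k = 29

The first 28 eligible values, up to k = 28, all satisfy the conclusion.
k = 29: 29² + 59 = 900 = 30², a perfect square.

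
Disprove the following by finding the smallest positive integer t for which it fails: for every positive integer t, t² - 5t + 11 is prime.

t = 7

t = 1: t² - 5t + 11 = 7, prime.
t = 2: t² - 5t + 11 = 5, prime.
t = 3: t² - 5t + 11 = 5, prime.
t = 4: t² - 5t + 11 = 7, prime.
t = 5: t² - 5t + 11 = 11, prime.
t = 6: t² - 5t + 11 = 17, prime.
t = 7: t² - 5t + 11 = 25 = 5 × 5, composite.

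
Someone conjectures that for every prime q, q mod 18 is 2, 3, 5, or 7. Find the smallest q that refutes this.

q = 11

Check each prime q in order until the claim fails.
For q = 2, 3, 5, 7 the conclusion holds.
q = 11: 11 mod 18 = 11 — not in {2, 3, 5, 7}.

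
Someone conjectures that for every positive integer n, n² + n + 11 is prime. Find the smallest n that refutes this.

n = 10

We need the least positive integer n for which n² + n + 11 is not prime.
For n = 1, 2, 3, 4, 5, 6, 7, 8, 9 the conclusion holds.
n = 10: n² + n + 11 = 121 = 11 × 11, composite.
So n = 10 is the smallest counterexample.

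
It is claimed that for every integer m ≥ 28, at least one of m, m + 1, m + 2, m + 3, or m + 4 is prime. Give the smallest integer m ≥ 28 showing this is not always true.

m = 32

Check each integer m ≥ 28 in order until m, m + 1, m + 2, m + 3, m + 4 are all composite.
The first 4 eligible values, up to m = 31, all satisfy the conclusion.
m = 32: 32 = 2 × 16; 33 = 3 × 11; 34 = 2 × 17; 35 = 5 × 7; 36 = 2 × 18 — all composite.
Thus m = 32 disproves the claim, and no smaller m works.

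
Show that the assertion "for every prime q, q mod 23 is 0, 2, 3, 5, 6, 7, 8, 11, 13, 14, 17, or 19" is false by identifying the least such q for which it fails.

q = 41

A counterexample is any prime q such that the claim fails; we check each in order.
For q = 2, 3, 5, 7, …, 29, 31, 37 the conclusion holds.
q = 41: 41 mod 23 = 18 — not in {0, 2, 3, 5, 6, 7, 8, 11, 13, 14, 17, 19}.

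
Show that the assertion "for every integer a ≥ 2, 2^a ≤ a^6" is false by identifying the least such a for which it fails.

Check each integer a ≥ 2 in order until 2^a > a^6.
For a = 2, 3, 4, 5, …, 27, 28, 29 the conclusion holds.
a = 30: 2^a = 1073741824 and a^6 = 729000000, so 1073741824 > 729000000.

a = 30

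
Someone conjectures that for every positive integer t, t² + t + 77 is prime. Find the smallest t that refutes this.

We need the least positive integer t for which t² + t + 77 is not prime.
t = 1: t² + t + 77 = 79, prime.
t = 2: t² + t + 77 = 83, prime.
t = 3: t² + t + 77 = 89, prime.
t = 4: t² + t + 77 = 97, prime.
t = 5: t² + t + 77 = 107, prime.
t = 6: t² + t + 77 = 119 = 7 × 17, composite.

t = 6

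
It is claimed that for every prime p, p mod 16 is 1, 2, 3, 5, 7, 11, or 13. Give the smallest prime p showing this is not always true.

p = 31

A counterexample is any prime p such that the claim fails; we check each in order.
For p = 2, 3, 5, 7, 11, 13, 17, 19, 23, 29 the conclusion holds.
p = 31: 31 mod 16 = 15 — not in {1, 2, 3, 5, 7, 11, 13}.
Hence p = 31 is a counterexample.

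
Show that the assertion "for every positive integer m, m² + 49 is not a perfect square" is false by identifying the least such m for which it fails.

We need the least positive integer m for which m² + 49 is a perfect square.
For m = 1, 2, 3, 4, …, 21, 22, 23 the conclusion holds.
m = 24: 24² + 49 = 625 = 25², a perfect square.

m = 24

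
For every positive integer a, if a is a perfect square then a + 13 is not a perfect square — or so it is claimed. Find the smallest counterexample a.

a = 36

We need the least positive integer a for which a is a perfect square but a + 13 is a perfect square.
a = 1: 1 + 13 = 14, not a perfect square.
a = 4: 4 + 13 = 17, not a perfect square.
a = 9: 9 + 13 = 22, not a perfect square.
a = 16: 16 + 13 = 29, not a perfect square.
a = 25: 25 + 13 = 38, not a perfect square.
a = 36: 36 = 6² and 36 + 13 = 49 = 7².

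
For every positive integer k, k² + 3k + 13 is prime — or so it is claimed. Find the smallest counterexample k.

k = 9

The first 8 eligible values, up to k = 8, all satisfy the conclusion.
k = 9: k² + 3k + 13 = 121 = 11 × 11, composite.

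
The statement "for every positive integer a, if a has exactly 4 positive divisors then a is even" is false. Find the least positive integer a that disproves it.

A counterexample is any positive integer a such that a has exactly 4 positive divisors but a is odd; we check each in order.
For a = 6, 8, 10, 14 the conclusion holds.
a = 15: divisors of 15: 1, 3, 5, 15; 15 is odd.
So a = 15 is the smallest counterexample.

a = 15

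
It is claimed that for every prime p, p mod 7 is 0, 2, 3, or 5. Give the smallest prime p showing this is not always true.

A counterexample is any prime p such that the claim fails; we check each in order.
For p = 2, 3, 5, 7 the conclusion holds.
p = 11: 11 mod 7 = 4 — not in {0, 2, 3, 5}.

p = 11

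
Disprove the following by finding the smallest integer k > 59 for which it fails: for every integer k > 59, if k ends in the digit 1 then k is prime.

A counterexample is any integer k > 59 such that k ends in the digit 1 but k is not prime; we check each in order.
For k = 61, 71 the conclusion holds.
k = 81: 81 ends in 1; 81 = 3 × 27, composite.

k = 81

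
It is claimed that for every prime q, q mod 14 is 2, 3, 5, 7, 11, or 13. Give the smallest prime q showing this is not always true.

q = 23

The first 8 eligible values, up to q = 19, all satisfy the conclusion.
q = 23: 23 mod 14 = 9 — not in {2, 3, 5, 7, 11, 13}.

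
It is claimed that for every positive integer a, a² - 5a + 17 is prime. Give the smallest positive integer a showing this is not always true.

Check each positive integer a in order until a² - 5a + 17 is not prime.
For a = 1, 2, 3, 4, …, 10, 11, 12 the conclusion holds.
a = 13: a² - 5a + 17 = 121 = 11 × 11, composite.

a = 13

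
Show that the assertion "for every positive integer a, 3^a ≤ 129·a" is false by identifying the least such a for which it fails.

a = 1: 3^a = 3 and 129·a = 129, so 3 ≤ 129.
a = 2: 3^a = 9 and 129·a = 258, so 9 ≤ 258.
a = 3: 3^a = 27 and 129·a = 387, so 27 ≤ 387.
a = 4: 3^a = 81 and 129·a = 516, so 81 ≤ 516.
a = 5: 3^a = 243 and 129·a = 645, so 243 ≤ 645.
a = 6: 3^a = 729 and 129·a = 774, so 729 ≤ 774.
a = 7: 3^a = 2187 and 129·a = 903, so 2187 > 903.
Hence a = 7 is a counterexample.

a = 7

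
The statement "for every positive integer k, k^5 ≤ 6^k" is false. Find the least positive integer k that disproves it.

A counterexample is any positive integer k such that k^5 > 6^k; we check each in order.
For k = 1, 2 the conclusion holds.
k = 3: k^5 = 243 and 6^k = 216, so 243 > 216.
Thus k = 3 disproves the claim, and no smaller k works.

k = 3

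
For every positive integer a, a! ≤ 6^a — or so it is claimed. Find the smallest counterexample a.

a = 14

A counterexample is any positive integer a such that a! > 6^a; we check each in order.
The first 13 eligible values, up to a = 13, all satisfy the conclusion.
a = 14: a! = 87178291200 and 6^a = 78364164096, so 87178291200 > 78364164096.
So a = 14 is the smallest counterexample.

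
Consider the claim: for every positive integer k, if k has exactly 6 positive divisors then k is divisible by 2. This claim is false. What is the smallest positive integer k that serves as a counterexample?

We need the least positive integer k for which k has exactly 6 positive divisors but k is not divisible by 2.
k = 12: τ(12) = 6; 12 mod 2 = 0.
k = 18: τ(18) = 6; 18 mod 2 = 0.
k = 20: τ(20) = 6; 20 mod 2 = 0.
k = 28: τ(28) = 6; 28 mod 2 = 0.
k = 32: τ(32) = 6; 32 mod 2 = 0.
k = 44: τ(44) = 6; 44 mod 2 = 0.
k = 45: τ(45) = 6; 45 mod 2 = 1.

k = 45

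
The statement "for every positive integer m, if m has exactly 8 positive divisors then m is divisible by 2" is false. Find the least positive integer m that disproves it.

Check each positive integer m in order until m has exactly 8 positive divisors but m is not divisible by 2.
For m = 24, 30, 40, 42, …, 88, 102, 104 the conclusion holds.
m = 105: τ(105) = 8; 105 mod 2 = 1.
So m = 105 is the smallest counterexample.

m = 105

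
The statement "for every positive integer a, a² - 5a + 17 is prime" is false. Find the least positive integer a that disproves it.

A counterexample is any positive integer a such that a² - 5a + 17 is not prime; we check each in order.
The first 12 eligible values, up to a = 12, all satisfy the conclusion.
a = 13: a² - 5a + 17 = 121 = 11 × 11, composite.

a = 13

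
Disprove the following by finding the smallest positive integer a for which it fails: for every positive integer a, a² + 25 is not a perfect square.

Check each positive integer a in order until a² + 25 is a perfect square.
The first 11 eligible values, up to a = 11, all satisfy the conclusion.
a = 12: 12² + 25 = 169 = 13², a perfect square.

a = 12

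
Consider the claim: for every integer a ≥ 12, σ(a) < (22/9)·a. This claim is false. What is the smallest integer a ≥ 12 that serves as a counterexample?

A counterexample is any integer a ≥ 12 such that the claim fails; we check each in order.
For a = 12, 13, 14, 15, …, 21, 22, 23 the conclusion holds.
a = 24: σ(24) = 60; 60 ≥ 176/3.
Hence a = 24 is a counterexample.

a = 24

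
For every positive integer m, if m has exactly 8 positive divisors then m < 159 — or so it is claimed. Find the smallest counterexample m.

m = 165

Check each positive integer m in order until m has exactly 8 positive divisors but the claim fails.
For m = 24, 30, 40, 42, …, 138, 152, 154 the conclusion holds.
m = 165: τ(165) = 8; 165 ≥ 159.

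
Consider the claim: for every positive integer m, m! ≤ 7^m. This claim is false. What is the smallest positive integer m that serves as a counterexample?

m = 17

For m = 1, 2, 3, 4, …, 14, 15, 16 the conclusion holds.
m = 17: m! = 355687428096000 and 7^m = 232630513987207, so 355687428096000 > 232630513987207.
Hence m = 17 is a counterexample.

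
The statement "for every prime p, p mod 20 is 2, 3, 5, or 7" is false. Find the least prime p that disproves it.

p = 11

We need the least prime p for which the claim fails.
For p = 2, 3, 5, 7 the conclusion holds.
p = 11: 11 mod 20 = 11 — not in {2, 3, 5, 7}.
Thus p = 11 disproves the claim, and no smaller p works.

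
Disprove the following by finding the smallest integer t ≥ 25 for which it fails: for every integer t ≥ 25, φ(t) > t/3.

t = 30

The first 5 eligible values, up to t = 29, all satisfy the conclusion.
t = 30: φ(30) = 8 and 30/3 = 10, so φ(30) ≤ 30/3.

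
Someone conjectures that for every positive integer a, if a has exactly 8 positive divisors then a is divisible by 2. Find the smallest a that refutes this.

a = 105

We need the least positive integer a for which a has exactly 8 positive divisors but a is not divisible by 2.
The first 12 eligible values, up to a = 104, all satisfy the conclusion.
a = 105: τ(105) = 8; 105 mod 2 = 1.
Thus a = 105 disproves the claim, and no smaller a works.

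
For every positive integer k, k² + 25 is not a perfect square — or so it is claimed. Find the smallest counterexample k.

k = 12

A counterexample is any positive integer k such that k² + 25 is a perfect square; we check each in order.
The first 11 eligible values, up to k = 11, all satisfy the conclusion.
k = 12: 12² + 25 = 169 = 13², a perfect square.
Thus k = 12 disproves the claim, and no smaller k works.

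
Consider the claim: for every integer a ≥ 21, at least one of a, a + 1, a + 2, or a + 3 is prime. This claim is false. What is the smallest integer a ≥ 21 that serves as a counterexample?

a = 21: 23 is prime.
a = 22: 23 is prime.
a = 23: 23 is prime.
a = 24: 24 = 2 × 12; 25 = 5 × 5; 26 = 2 × 13; 27 = 3 × 9 — all composite.

a = 24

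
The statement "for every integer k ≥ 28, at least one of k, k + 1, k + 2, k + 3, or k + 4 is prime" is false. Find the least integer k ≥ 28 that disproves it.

Check each integer k ≥ 28 in order until k, k + 1, k + 2, k + 3, k + 4 are all composite.
k = 28: 29 is prime.
k = 29: 29 is prime.
k = 30: 31 is prime.
k = 31: 31 is prime.
k = 32: 32 = 2 × 16; 33 = 3 × 11; 34 = 2 × 17; 35 = 5 × 7; 36 = 2 × 18 — all composite.
So k = 32 is the smallest counterexample.

k = 32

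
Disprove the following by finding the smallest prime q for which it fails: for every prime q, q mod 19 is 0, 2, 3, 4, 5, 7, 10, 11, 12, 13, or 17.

q = 37

We need the least prime q for which the claim fails.
The first 11 eligible values, up to q = 31, all satisfy the conclusion.
q = 37: 37 mod 19 = 18 — not in {0, 2, 3, 4, 5, 7, 10, 11, 12, 13, 17}.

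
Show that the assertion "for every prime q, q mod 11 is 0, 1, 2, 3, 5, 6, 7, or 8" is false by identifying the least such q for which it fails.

q = 31

The first 10 eligible values, up to q = 29, all satisfy the conclusion.
q = 31: 31 mod 11 = 9 — not in {0, 1, 2, 3, 5, 6, 7, 8}.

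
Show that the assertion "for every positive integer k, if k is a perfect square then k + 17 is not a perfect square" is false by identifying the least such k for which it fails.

k = 64

The first 7 eligible values, up to k = 49, all satisfy the conclusion.
k = 64: 64 = 8² and 64 + 17 = 81 = 9².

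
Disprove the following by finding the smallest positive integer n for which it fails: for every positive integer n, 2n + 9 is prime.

n = 1: 2n + 9 = 11, prime.
n = 2: 2n + 9 = 13, prime.
n = 3: 2n + 9 = 15 = 3 × 5, composite.
So n = 3 is the smallest counterexample.

n = 3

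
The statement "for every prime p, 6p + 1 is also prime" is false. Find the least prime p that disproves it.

p = 19

Check each prime p in order until 6p + 1 is not prime.
p = 2: 6p + 1 = 13, prime.
p = 3: 6p + 1 = 19, prime.
p = 5: 6p + 1 = 31, prime.
p = 7: 6p + 1 = 43, prime.
p = 11: 6p + 1 = 67, prime.
p = 13: 6p + 1 = 79, prime.
p = 17: 6p + 1 = 103, prime.
p = 19: 6p + 1 = 115 = 5 × 23, not prime.
So p = 19 is the smallest counterexample.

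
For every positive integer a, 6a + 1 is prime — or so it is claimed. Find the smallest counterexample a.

a = 1: 6a + 1 = 7, prime.
a = 2: 6a + 1 = 13, prime.
a = 3: 6a + 1 = 19, prime.
a = 4: 6a + 1 = 25 = 5 × 5, composite.

a = 4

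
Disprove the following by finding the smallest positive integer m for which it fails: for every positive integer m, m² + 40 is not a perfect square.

Check each positive integer m in order until m² + 40 is a perfect square.
For m = 1, 2 the conclusion holds.
m = 3: 3² + 40 = 49 = 7², a perfect square.

m = 3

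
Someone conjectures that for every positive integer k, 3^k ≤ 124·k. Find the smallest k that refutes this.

k = 7

A counterexample is any positive integer k such that 3^k > 124·k; we check each in order.
For k = 1, 2, 3, 4, 5, 6 the conclusion holds.
k = 7: 3^k = 2187 and 124·k = 868, so 2187 > 868.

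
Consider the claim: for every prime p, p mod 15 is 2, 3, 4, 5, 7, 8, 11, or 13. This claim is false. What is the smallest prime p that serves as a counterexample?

p = 29

The first 9 eligible values, up to p = 23, all satisfy the conclusion.
p = 29: 29 mod 15 = 14 — not in {2, 3, 4, 5, 7, 8, 11, 13}.
So p = 29 is the smallest counterexample.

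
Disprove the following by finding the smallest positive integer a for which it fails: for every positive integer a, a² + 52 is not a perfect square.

a = 12

We need the least positive integer a for which a² + 52 is a perfect square.
For a = 1, 2, 3, 4, …, 9, 10, 11 the conclusion holds.
a = 12: 12² + 52 = 196 = 14², a perfect square.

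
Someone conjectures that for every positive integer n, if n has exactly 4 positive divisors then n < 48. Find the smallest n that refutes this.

Check each positive integer n in order until n has exactly 4 positive divisors but the claim fails.
For n = 6, 8, 10, 14, …, 38, 39, 46 the conclusion holds.
n = 51: τ(51) = 4; 51 ≥ 48.

n = 51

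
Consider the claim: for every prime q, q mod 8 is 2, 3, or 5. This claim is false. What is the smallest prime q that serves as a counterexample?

For q = 2, 3, 5 the conclusion holds.
q = 7: 7 mod 8 = 7 — not in {2, 3, 5}.
So q = 7 is the smallest counterexample.

q = 7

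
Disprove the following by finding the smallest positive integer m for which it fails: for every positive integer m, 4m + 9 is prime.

m = 3

A counterexample is any positive integer m such that 4m + 9 is not prime; we check each in order.
m = 1: 4m + 9 = 13, prime.
m = 2: 4m + 9 = 17, prime.
m = 3: 4m + 9 = 21 = 3 × 7, composite.
Hence m = 3 is a counterexample.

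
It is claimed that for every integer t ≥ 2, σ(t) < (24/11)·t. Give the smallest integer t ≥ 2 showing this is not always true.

For t = 2, 3, 4, 5, 6, 7, 8, 9, 10, 11 the conclusion holds.
t = 12: σ(12) = 28; 28 ≥ 288/11.

t = 12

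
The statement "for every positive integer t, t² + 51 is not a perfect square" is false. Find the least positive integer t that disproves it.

t = 7

A counterexample is any positive integer t such that t² + 51 is a perfect square; we check each in order.
The first 6 eligible values, up to t = 6, all satisfy the conclusion.
t = 7: 7² + 51 = 100 = 10², a perfect square.
Thus t = 7 disproves the claim, and no smaller t works.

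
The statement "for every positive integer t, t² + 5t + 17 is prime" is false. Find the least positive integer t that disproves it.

t = 8

The first 7 eligible values, up to t = 7, all satisfy the conclusion.
t = 8: t² + 5t + 17 = 121 = 11 × 11, composite.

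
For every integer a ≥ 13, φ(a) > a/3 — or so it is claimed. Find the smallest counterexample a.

a = 13: φ(13) = 12 and 13/3 = 13/3, so φ(13) > 13/3.
a = 14: φ(14) = 6 and 14/3 = 14/3, so φ(14) > 14/3.
a = 15: φ(15) = 8 and 15/3 = 5, so φ(15) > 15/3.
a = 16: φ(16) = 8 and 16/3 = 16/3, so φ(16) > 16/3.
a = 17: φ(17) = 16 and 17/3 = 17/3, so φ(17) > 17/3.
a = 18: φ(18) = 6 and 18/3 = 6, so φ(18) ≤ 18/3.
Hence a = 18 is a counterexample.

a = 18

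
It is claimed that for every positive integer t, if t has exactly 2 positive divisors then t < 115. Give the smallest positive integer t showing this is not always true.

t = 127

Check each positive integer t in order until t has exactly 2 positive divisors but the claim fails.
The first 30 eligible values, up to t = 113, all satisfy the conclusion.
t = 127: τ(127) = 2; 127 ≥ 115.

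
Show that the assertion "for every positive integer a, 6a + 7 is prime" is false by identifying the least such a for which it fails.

a = 3

We need the least positive integer a for which 6a + 7 is not prime.
For a = 1, 2 the conclusion holds.
a = 3: 6a + 7 = 25 = 5 × 5, composite.
Hence a = 3 is a counterexample.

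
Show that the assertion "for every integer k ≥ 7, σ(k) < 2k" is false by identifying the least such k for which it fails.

k = 12

k = 7: σ(7) = 8; 8 < 14.
k = 8: σ(8) = 15; 15 < 16.
k = 9: σ(9) = 13; 13 < 18.
k = 10: σ(10) = 18; 18 < 20.
k = 11: σ(11) = 12; 12 < 22.
k = 12: σ(12) = 28; 28 ≥ 24.
Thus k = 12 disproves the claim, and no smaller k works.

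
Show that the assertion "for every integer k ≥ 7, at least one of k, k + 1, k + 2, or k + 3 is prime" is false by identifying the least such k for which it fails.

k = 24

We need the least integer k ≥ 7 for which k, k + 1, k + 2, k + 3 are all composite.
For k = 7, 8, 9, 10, …, 21, 22, 23 the conclusion holds.
k = 24: 24 = 2 × 12; 25 = 5 × 5; 26 = 2 × 13; 27 = 3 × 9 — all composite.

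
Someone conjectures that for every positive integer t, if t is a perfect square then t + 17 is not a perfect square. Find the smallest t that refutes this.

We need the least positive integer t for which t is a perfect square but t + 17 is a perfect square.
For t = 1, 4, 9, 16, 25, 36, 49 the conclusion holds.
t = 64: 64 = 8² and 64 + 17 = 81 = 9².
Hence t = 64 is a counterexample.

t = 64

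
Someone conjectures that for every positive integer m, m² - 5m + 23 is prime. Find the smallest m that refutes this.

A counterexample is any positive integer m such that m² - 5m + 23 is not prime; we check each in order.
The first 18 eligible values, up to m = 18, all satisfy the conclusion.
m = 19: m² - 5m + 23 = 289 = 17 × 17, composite.
Hence m = 19 is a counterexample.

m = 19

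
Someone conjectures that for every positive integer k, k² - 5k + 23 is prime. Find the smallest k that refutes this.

We need the least positive integer k for which k² - 5k + 23 is not prime.
For k = 1, 2, 3, 4, …, 16, 17, 18 the conclusion holds.
k = 19: k² - 5k + 23 = 289 = 17 × 17, composite.

k = 19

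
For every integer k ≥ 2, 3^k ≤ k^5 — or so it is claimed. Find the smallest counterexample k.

The first 9 eligible values, up to k = 10, all satisfy the conclusion.
k = 11: 3^k = 177147 and k^5 = 161051, so 177147 > 161051.
So k = 11 is the smallest counterexample.

k = 11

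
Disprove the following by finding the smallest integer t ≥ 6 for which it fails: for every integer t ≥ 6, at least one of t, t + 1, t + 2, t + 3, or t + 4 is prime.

The first 18 eligible values, up to t = 23, all satisfy the conclusion.
t = 24: 24 = 2 × 12; 25 = 5 × 5; 26 = 2 × 13; 27 = 3 × 9; 28 = 2 × 14 — all composite.
So t = 24 is the smallest counterexample.

t = 24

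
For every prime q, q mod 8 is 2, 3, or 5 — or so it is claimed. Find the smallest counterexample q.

We need the least prime q for which the claim fails.
For q = 2, 3, 5 the conclusion holds.
q = 7: 7 mod 8 = 7 — not in {2, 3, 5}.

q = 7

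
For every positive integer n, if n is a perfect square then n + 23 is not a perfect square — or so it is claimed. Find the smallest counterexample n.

For n = 1, 4, 9, 16, 25, 36, 49, 64, 81, 100 the conclusion holds.
n = 121: 121 = 11² and 121 + 23 = 144 = 12².
Thus n = 121 disproves the claim, and no smaller n works.

n = 121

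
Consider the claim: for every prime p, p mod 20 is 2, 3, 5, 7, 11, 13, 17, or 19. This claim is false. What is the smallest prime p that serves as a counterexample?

p = 29

A counterexample is any prime p such that the claim fails; we check each in order.
The first 9 eligible values, up to p = 23, all satisfy the conclusion.
p = 29: 29 mod 20 = 9 — not in {2, 3, 5, 7, 11, 13, 17, 19}.
Thus p = 29 disproves the claim, and no smaller p works.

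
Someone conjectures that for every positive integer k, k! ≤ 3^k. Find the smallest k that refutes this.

Check each positive integer k in order until k! > 3^k.
The first 6 eligible values, up to k = 6, all satisfy the conclusion.
k = 7: k! = 5040 and 3^k = 2187, so 5040 > 2187.
So k = 7 is the smallest counterexample.

k = 7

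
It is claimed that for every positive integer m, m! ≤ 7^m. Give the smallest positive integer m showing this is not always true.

We need the least positive integer m for which m! > 7^m.
The first 16 eligible values, up to m = 16, all satisfy the conclusion.
m = 17: m! = 355687428096000 and 7^m = 232630513987207, so 355687428096000 > 232630513987207.

m = 17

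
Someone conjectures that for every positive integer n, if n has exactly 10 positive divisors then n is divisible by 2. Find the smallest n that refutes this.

Check each positive integer n in order until n has exactly 10 positive divisors but n is not divisible by 2.
For n = 48, 80, 112, 162, 176, 208, 272, 304, 368 the conclusion holds.
n = 405: τ(405) = 10; 405 mod 2 = 1.
Thus n = 405 disproves the claim, and no smaller n works.

n = 405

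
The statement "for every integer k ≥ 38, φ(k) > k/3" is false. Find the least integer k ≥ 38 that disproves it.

k = 42

The first 4 eligible values, up to k = 41, all satisfy the conclusion.
k = 42: φ(42) = 12 and 42/3 = 14, so φ(42) ≤ 42/3.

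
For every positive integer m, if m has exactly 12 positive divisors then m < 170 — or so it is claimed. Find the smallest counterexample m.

m = 198

A counterexample is any positive integer m such that m has exactly 12 positive divisors but the claim fails; we check each in order.
For m = 60, 72, 84, 90, …, 150, 156, 160 the conclusion holds.
m = 198: τ(198) = 12; 198 ≥ 170.
Hence m = 198 is a counterexample.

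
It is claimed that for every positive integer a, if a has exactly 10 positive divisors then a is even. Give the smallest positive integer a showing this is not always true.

Check each positive integer a in order until a has exactly 10 positive divisors but a is odd.
The first 9 eligible values, up to a = 368, all satisfy the conclusion.
a = 405: divisors of 405: 10 divisors; 405 is odd.
So a = 405 is the smallest counterexample.

a = 405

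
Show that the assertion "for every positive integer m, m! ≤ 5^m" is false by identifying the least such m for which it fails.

m = 12

A counterexample is any positive integer m such that m! > 5^m; we check each in order.
For m = 1, 2, 3, 4, …, 9, 10, 11 the conclusion holds.
m = 12: m! = 479001600 and 5^m = 244140625, so 479001600 > 244140625.
Hence m = 12 is a counterexample.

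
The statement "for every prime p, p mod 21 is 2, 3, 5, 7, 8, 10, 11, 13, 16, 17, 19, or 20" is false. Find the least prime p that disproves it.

p = 43

Check each prime p in order until the claim fails.
For p = 2, 3, 5, 7, …, 31, 37, 41 the conclusion holds.
p = 43: 43 mod 21 = 1 — not in {2, 3, 5, 7, 8, 10, 11, 13, 16, 17, 19, 20}.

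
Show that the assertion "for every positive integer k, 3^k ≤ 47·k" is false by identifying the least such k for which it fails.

A counterexample is any positive integer k such that 3^k > 47·k; we check each in order.
The first 4 eligible values, up to k = 4, all satisfy the conclusion.
k = 5: 3^k = 243 and 47·k = 235, so 243 > 235.

k = 5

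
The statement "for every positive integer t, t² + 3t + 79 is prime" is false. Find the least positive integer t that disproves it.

t = 5

A counterexample is any positive integer t such that t² + 3t + 79 is not prime; we check each in order.
For t = 1, 2, 3, 4 the conclusion holds.
t = 5: t² + 3t + 79 = 119 = 7 × 17, composite.
Hence t = 5 is a counterexample.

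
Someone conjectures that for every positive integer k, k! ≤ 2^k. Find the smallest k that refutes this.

k = 4

Check each positive integer k in order until k! > 2^k.
For k = 1, 2, 3 the conclusion holds.
k = 4: k! = 24 and 2^k = 16, so 24 > 16.
So k = 4 is the smallest counterexample.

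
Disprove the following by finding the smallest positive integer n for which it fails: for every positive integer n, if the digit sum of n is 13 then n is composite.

n = 67

Check each positive integer n in order until the digit sum of n is 13 but n is prime.
For n = 49, 58 the conclusion holds.
n = 67: digit sum 13; 67 is prime, not composite.
Thus n = 67 disproves the claim, and no smaller n works.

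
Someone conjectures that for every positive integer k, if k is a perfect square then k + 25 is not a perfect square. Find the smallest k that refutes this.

A counterexample is any positive integer k such that k is a perfect square but k + 25 is a perfect square; we check each in order.
For k = 1, 4, 9, 16, …, 81, 100, 121 the conclusion holds.
k = 144: 144 = 12² and 144 + 25 = 169 = 13².
Hence k = 144 is a counterexample.

k = 144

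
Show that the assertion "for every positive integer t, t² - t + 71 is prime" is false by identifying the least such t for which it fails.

A counterexample is any positive integer t such that t² - t + 71 is not prime; we check each in order.
t = 1: t² - t + 71 = 71, prime.
t = 2: t² - t + 71 = 73, prime.
t = 3: t² - t + 71 = 77 = 7 × 11, composite.

t = 3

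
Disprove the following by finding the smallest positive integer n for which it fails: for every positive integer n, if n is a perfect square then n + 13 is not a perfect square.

n = 36

We need the least positive integer n for which n is a perfect square but n + 13 is a perfect square.
n = 1: 1 + 13 = 14, not a perfect square.
n = 4: 4 + 13 = 17, not a perfect square.
n = 9: 9 + 13 = 22, not a perfect square.
n = 16: 16 + 13 = 29, not a perfect square.
n = 25: 25 + 13 = 38, not a perfect square.
n = 36: 36 = 6² and 36 + 13 = 49 = 7².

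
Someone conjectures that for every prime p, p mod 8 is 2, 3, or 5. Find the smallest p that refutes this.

p = 7

Check each prime p in order until the claim fails.
p = 2: 2 mod 8 = 2.
p = 3: 3 mod 8 = 3.
p = 5: 5 mod 8 = 5.
p = 7: 7 mod 8 = 7 — not in {2, 3, 5}.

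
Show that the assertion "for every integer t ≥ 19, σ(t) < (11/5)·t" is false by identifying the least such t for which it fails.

For t = 19, 20, 21, 22, 23 the conclusion holds.
t = 24: σ(24) = 60; 60 ≥ 264/5.

t = 24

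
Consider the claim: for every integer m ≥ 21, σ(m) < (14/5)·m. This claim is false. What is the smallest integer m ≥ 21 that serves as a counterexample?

m = 60

For m = 21, 22, 23, 24, …, 57, 58, 59 the conclusion holds.
m = 60: σ(60) = 168; 168 ≥ 168.
So m = 60 is the smallest counterexample.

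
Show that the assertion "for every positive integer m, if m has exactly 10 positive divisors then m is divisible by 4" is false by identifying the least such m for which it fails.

A counterexample is any positive integer m such that m has exactly 10 positive divisors but m is not divisible by 4; we check each in order.
For m = 48, 80, 112 the conclusion holds.
m = 162: τ(162) = 10; 162 mod 4 = 2.

m = 162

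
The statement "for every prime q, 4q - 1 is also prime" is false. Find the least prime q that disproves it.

q = 2: 4q - 1 = 7, prime.
q = 3: 4q - 1 = 11, prime.
q = 5: 4q - 1 = 19, prime.
q = 7: 4q - 1 = 27 = 3 × 9, not prime.
So q = 7 is the smallest counterexample.

q = 7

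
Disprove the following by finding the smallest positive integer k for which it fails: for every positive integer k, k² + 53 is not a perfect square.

k = 26

Check each positive integer k in order until k² + 53 is a perfect square.
For k = 1, 2, 3, 4, …, 23, 24, 25 the conclusion holds.
k = 26: 26² + 53 = 729 = 27², a perfect square.
Thus k = 26 disproves the claim, and no smaller k works.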